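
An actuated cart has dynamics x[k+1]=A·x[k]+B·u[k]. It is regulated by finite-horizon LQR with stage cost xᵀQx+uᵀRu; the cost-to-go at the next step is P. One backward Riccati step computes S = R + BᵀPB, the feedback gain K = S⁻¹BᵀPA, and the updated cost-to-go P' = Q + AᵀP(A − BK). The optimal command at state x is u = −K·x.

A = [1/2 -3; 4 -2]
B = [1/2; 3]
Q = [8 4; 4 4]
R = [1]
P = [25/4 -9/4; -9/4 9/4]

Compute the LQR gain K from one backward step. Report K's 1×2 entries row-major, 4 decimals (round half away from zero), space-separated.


1.2879 -0.0233

BᵀP = [-3.6250 5.6250]
S = R + BᵀPB = [1] + [15.0625] = [16.0625]
BᵀPA = [20.6875 -0.3750]
K = S⁻¹·BᵀPA = [1.2879 -0.0233]
A−BK = [-0.1440 -2.9883; 0.1362 -1.9300]
AᵀP(A−BK) = [1.9183 2.3580; 2.3580 38.2412]
P' = Q + AᵀP(A−BK) = [9.9183 6.3580; 6.3580 42.2412]
tr(P') = 52.1595


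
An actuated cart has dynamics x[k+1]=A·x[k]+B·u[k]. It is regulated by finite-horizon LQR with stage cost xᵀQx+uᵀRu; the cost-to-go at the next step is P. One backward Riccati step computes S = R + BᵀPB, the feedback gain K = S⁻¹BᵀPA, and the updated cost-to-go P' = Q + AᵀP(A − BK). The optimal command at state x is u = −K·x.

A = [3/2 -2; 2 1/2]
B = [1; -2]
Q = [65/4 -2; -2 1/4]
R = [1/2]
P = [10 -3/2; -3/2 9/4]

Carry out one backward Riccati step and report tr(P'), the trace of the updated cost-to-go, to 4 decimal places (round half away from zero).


47.3762

BᵀP = [13.0000 -6.0000]
S = R + BᵀPB = [1/2] + [25.0000] = [25.5000]
BᵀPA = [7.5000 -29.0000]
K = S⁻¹·BᵀPA = [0.2941 -1.1373]
A−BK = [1.2059 -0.8627; 2.5882 -1.7745]
AᵀP(A−BK) = [20.2941 -14.3456; -14.3456 10.5821]
P' = Q + AᵀP(A−BK) = [36.5441 -16.3456; -16.3456 10.8321]
tr(P') = 47.3762


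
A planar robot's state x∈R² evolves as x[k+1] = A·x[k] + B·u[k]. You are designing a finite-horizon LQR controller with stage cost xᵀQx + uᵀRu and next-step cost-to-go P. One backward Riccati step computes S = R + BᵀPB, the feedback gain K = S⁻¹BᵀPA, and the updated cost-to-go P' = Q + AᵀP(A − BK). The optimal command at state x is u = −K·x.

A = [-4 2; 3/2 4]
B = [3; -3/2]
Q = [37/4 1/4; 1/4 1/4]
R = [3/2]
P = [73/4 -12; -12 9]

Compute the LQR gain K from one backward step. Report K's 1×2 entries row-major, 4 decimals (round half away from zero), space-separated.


-1.2423 -0.1786

BᵀP = [72.7500 -49.5000]
S = R + BᵀPB = [3/2] + [292.5000] = [294.0000]
BᵀPA = [-365.2500 -52.5000]
K = S⁻¹·BᵀPA = [-1.2423 -0.1786]
A−BK = [-0.2730 2.5357; -0.3635 3.7321]
AᵀP(A−BK) = [2.4828 -1.2232; -1.2232 15.6250]
P' = Q + AᵀP(A−BK) = [11.7328 -0.9732; -0.9732 15.8750]
tr(P') = 27.6078


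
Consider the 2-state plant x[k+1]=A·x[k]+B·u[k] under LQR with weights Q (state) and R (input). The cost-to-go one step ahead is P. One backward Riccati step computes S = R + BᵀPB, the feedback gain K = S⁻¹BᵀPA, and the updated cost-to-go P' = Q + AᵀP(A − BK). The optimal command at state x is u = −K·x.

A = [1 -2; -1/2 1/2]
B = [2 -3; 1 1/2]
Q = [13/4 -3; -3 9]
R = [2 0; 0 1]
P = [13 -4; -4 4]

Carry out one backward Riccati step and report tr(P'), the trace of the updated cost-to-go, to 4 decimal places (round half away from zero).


BᵀP = [22.0000 -4.0000; -41.0000 14.0000]
S = R + BᵀPB = [2 0; 0 1] + [40.0000 -68.0000; -68.0000 130.0000] = [42.0000 -68.0000; -68.0000 131.0000]
BᵀPA = [24.0000 -46.0000; -48.0000 89.0000]
K = S⁻¹·BᵀPA = [-0.1367 0.0296; -0.4374 0.6948]
A−BK = [-0.0387 0.0251; -0.1446 0.1230]
AᵀP(A−BK) = [0.2870 -0.3622; -0.3622 0.5285]
P' = Q + AᵀP(A−BK) = [3.5370 -3.3622; -3.3622 9.5285]
tr(P') = 13.0655

13.0655


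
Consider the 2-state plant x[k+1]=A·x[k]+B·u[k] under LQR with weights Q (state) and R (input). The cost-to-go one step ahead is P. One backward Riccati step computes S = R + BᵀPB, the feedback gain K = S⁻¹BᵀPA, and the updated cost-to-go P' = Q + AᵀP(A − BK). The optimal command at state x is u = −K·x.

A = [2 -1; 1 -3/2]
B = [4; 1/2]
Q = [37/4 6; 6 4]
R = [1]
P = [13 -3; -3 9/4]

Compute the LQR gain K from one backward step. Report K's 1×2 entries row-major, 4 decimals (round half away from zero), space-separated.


0.4562 -0.1730

BᵀP = [50.5000 -10.8750]
S = R + BᵀPB = [1] + [196.5625] = [197.5625]
BᵀPA = [90.1250 -34.1875]
K = S⁻¹·BᵀPA = [0.4562 -0.1730]
A−BK = [0.1753 -0.3078; 0.7719 -1.4135]
AᵀP(A−BK) = [1.1363 -1.7792; -1.7792 3.1465]
P' = Q + AᵀP(A−BK) = [10.3863 4.2208; 4.2208 7.1465]
tr(P') = 17.5328


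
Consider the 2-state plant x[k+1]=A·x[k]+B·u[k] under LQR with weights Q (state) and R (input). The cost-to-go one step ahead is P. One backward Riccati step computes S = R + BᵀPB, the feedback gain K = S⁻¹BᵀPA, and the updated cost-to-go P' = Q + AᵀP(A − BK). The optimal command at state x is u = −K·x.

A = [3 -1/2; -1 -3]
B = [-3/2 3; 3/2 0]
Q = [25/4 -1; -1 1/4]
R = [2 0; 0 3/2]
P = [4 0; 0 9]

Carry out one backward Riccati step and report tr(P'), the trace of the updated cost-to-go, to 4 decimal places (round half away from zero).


BᵀP = [-6.0000 13.5000; 12.0000 0.0000]
S = R + BᵀPB = [2 0; 0 3/2] + [29.2500 -18.0000; -18.0000 36.0000] = [31.2500 -18.0000; -18.0000 37.5000]
BᵀPA = [-31.5000 -37.5000; 36.0000 -6.0000]
K = S⁻¹·BᵀPA = [-0.6289 -1.7859; 0.6581 -1.0172]
A−BK = [0.0823 -0.1272; -0.0566 -0.3211]
AᵀP(A−BK) = [1.4967 1.3640; 1.3640 8.9239]
P' = Q + AᵀP(A−BK) = [7.7467 0.3640; 0.3640 9.1739]
tr(P') = 16.9206

16.9206


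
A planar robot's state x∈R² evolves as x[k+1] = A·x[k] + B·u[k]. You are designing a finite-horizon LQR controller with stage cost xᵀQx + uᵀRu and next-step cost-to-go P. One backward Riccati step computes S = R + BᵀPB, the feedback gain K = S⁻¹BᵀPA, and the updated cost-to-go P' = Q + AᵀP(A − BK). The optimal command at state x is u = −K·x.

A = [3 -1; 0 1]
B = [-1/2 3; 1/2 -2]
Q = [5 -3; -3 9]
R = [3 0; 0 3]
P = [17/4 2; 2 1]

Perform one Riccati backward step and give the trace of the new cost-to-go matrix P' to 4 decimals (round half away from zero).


19.9450

BᵀP = [-1.1250 -0.5000; 8.7500 4.0000]
S = R + BᵀPB = [3 0; 0 3] + [0.3125 -2.3750; -2.3750 18.2500] = [3.3125 -2.3750; -2.3750 21.2500]
BᵀPA = [-3.3750 0.6250; 26.2500 -4.7500]
K = S⁻¹·BᵀPA = [-0.1448 0.0309; 1.2191 -0.2201]
A−BK = [-0.7297 -0.3243; 2.5106 0.5444]
AᵀP(A−BK) = [5.7597 -0.8687; -0.8687 0.1853]
P' = Q + AᵀP(A−BK) = [10.7597 -3.8687; -3.8687 9.1853]
tr(P') = 19.9450


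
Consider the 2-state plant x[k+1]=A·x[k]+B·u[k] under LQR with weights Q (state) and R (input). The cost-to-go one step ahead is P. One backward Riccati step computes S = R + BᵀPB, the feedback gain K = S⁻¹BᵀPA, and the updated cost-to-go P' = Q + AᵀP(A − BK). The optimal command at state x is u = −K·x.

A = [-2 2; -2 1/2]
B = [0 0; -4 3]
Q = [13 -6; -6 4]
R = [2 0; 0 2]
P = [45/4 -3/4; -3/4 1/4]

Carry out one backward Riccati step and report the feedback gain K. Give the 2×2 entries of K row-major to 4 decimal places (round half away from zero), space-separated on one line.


BᵀP = [3.0000 -1.0000; -2.2500 0.7500]
S = R + BᵀPB = [2 0; 0 2] + [4.0000 -3.0000; -3.0000 2.2500] = [6.0000 -3.0000; -3.0000 4.2500]
BᵀPA = [-4.0000 5.5000; 3.0000 -4.1250]
K = S⁻¹·BᵀPA = [-0.4848 0.6667; 0.3636 -0.5000]
A−BK = [-2.0000 2.0000; -5.0303 4.6667]
AᵀP(A−BK) = [36.9697 -37.3333; -37.3333 37.8333]
P' = Q + AᵀP(A−BK) = [49.9697 -43.3333; -43.3333 41.8333]
tr(P') = 91.8030

-0.4848 0.6667 0.3636 -0.5000


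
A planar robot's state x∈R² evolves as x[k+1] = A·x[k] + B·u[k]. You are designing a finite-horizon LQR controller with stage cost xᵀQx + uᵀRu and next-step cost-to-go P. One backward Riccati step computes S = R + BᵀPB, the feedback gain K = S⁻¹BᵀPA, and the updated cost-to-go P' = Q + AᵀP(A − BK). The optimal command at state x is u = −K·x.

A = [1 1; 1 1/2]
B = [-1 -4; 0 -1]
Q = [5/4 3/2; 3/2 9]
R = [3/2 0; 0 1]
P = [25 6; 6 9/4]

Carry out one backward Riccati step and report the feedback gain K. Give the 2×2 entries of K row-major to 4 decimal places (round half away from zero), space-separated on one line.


BᵀP = [-25.0000 -6.0000; -106.0000 -26.2500]
S = R + BᵀPB = [3/2 0; 0 1] + [25.0000 106.0000; 106.0000 450.2500] = [26.5000 106.0000; 106.0000 451.2500]
BᵀPA = [-31.0000 -28.0000; -132.2500 -119.1250]
K = S⁻¹·BᵀPA = [0.0412 -0.0107; -0.3028 -0.2615]
A−BK = [-0.1698 -0.0566; 0.6972 0.2385]
AᵀP(A−BK) = [0.4881 0.2132; 0.2132 0.1146]
P' = Q + AᵀP(A−BK) = [1.7381 1.7132; 1.7132 9.1146]
tr(P') = 10.8528

0.0412 -0.0107 -0.3028 -0.2615


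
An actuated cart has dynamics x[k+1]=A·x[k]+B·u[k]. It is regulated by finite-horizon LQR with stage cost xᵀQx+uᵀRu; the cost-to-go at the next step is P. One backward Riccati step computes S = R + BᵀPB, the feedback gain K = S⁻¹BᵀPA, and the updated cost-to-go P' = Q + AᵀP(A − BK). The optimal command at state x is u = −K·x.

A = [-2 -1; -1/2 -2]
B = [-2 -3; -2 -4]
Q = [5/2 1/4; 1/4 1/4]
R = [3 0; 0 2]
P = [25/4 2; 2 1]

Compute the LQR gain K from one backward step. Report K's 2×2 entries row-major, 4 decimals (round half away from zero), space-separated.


0.2174 0.1031 0.3478 0.3205

BᵀP = [-16.5000 -6.0000; -26.7500 -10.0000]
S = R + BᵀPB = [3 0; 0 2] + [45.0000 73.5000; 73.5000 120.2500] = [48.0000 73.5000; 73.5000 122.2500]
BᵀPA = [36.0000 28.5000; 58.5000 46.7500]
K = S⁻¹·BᵀPA = [0.2174 0.1031; 0.3478 0.3205]
A−BK = [-0.5217 0.1675; 1.3261 -0.5121]
AᵀP(A−BK) = [1.0761 0.0435; 0.0435 0.3317]
P' = Q + AᵀP(A−BK) = [3.5761 0.2935; 0.2935 0.5817]
tr(P') = 4.1578


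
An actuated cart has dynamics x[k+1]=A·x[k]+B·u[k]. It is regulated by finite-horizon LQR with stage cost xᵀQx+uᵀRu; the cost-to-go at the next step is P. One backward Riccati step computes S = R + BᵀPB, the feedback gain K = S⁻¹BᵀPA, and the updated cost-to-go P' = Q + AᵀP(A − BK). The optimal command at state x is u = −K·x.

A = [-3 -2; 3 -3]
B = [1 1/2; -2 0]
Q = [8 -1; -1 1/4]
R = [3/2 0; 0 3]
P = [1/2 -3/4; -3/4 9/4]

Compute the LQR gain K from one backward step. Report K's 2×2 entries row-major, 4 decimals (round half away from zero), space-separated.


BᵀP = [2.0000 -5.2500; 0.2500 -0.3750]
S = R + BᵀPB = [3/2 0; 0 3] + [12.5000 1.0000; 1.0000 0.1250] = [14.0000 1.0000; 1.0000 3.1250]
BᵀPA = [-21.7500 11.7500; -1.8750 0.6250]
K = S⁻¹·BᵀPA = [-1.5461 0.8443; -0.1053 -0.0702]
A−BK = [-1.4013 -2.8092; -0.0921 -1.3114]
AᵀP(A−BK) = [4.4260 -1.2681; -1.2681 3.3734]
P' = Q + AᵀP(A−BK) = [12.4260 -2.2681; -2.2681 3.6234]
tr(P') = 16.0493

-1.5461 0.8443 -0.1053 -0.0702


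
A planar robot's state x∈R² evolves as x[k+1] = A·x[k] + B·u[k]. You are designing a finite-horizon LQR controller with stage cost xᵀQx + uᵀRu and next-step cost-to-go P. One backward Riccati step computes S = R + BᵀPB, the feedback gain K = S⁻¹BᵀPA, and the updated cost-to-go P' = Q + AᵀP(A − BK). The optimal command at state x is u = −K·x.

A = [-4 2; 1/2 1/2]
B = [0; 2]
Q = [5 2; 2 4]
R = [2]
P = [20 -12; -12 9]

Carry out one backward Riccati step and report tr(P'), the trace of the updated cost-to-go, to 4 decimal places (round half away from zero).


BᵀP = [-24.0000 18.0000]
S = R + BᵀPB = [2] + [36.0000] = [38.0000]
BᵀPA = [105.0000 -39.0000]
K = S⁻¹·BᵀPA = [2.7632 -1.0263]
A−BK = [-4.0000 2.0000; -5.0263 2.5526]
AᵀP(A−BK) = [80.1184 -37.9868; -37.9868 18.2237]
P' = Q + AᵀP(A−BK) = [85.1184 -35.9868; -35.9868 22.2237]
tr(P') = 107.3421

107.3421


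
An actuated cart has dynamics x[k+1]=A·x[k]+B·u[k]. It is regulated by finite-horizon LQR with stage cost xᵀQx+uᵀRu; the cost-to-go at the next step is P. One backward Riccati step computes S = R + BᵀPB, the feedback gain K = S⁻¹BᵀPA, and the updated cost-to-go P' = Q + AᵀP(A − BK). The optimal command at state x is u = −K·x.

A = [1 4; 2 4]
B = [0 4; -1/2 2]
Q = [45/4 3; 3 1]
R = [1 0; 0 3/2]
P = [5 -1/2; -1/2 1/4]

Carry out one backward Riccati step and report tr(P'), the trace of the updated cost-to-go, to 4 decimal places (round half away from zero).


14.9776

BᵀP = [0.2500 -0.1250; 19.0000 -1.5000]
S = R + BᵀPB = [1 0; 0 3/2] + [0.0625 0.7500; 0.7500 73.0000] = [1.0625 0.7500; 0.7500 74.5000]
BᵀPA = [0.0000 0.5000; 16.0000 70.0000]
K = S⁻¹·BᵀPA = [-0.1527 -0.1940; 0.2163 0.9416]
A−BK = [0.1348 0.2338; 1.4911 2.0199]
AᵀP(A−BK) = [0.5392 0.9352; 0.9352 2.1885]
P' = Q + AᵀP(A−BK) = [11.7892 3.9352; 3.9352 3.1885]
tr(P') = 14.9776


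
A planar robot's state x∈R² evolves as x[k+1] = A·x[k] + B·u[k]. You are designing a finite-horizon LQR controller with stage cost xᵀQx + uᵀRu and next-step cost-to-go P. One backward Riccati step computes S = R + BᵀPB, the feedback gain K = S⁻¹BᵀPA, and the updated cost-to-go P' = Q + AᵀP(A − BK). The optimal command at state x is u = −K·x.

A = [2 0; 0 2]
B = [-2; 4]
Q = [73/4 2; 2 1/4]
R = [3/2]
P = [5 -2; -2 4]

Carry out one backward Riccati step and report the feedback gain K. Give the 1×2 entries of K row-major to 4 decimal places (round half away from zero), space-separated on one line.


BᵀP = [-18.0000 20.0000]
S = R + BᵀPB = [3/2] + [116.0000] = [117.5000]
BᵀPA = [-36.0000 40.0000]
K = S⁻¹·BᵀPA = [-0.3064 0.3404]
A−BK = [1.3872 0.6809; 1.2255 0.6383]
AᵀP(A−BK) = [8.9702 4.2553; 4.2553 2.3830]
P' = Q + AᵀP(A−BK) = [27.2202 6.2553; 6.2553 2.6330]
tr(P') = 29.8532

-0.3064 0.3404


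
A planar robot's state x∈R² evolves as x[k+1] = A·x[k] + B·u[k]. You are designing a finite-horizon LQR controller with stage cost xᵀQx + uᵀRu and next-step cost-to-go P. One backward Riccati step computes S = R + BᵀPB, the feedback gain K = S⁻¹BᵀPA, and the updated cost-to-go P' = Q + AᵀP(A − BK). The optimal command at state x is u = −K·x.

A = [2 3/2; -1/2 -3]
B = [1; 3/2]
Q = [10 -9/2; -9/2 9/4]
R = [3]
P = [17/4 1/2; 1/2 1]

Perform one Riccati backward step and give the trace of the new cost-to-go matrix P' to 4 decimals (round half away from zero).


BᵀP = [5.0000 2.0000]
S = R + BᵀPB = [3] + [8.0000] = [11.0000]
BᵀPA = [9.0000 1.5000]
K = S⁻¹·BᵀPA = [0.8182 0.1364]
A−BK = [1.1818 1.3636; -1.7273 -3.2045]
AᵀP(A−BK) = [8.8864 9.6477; 9.6477 13.8580]
P' = Q + AᵀP(A−BK) = [18.8864 5.1477; 5.1477 16.1080]
tr(P') = 34.9943

34.9943


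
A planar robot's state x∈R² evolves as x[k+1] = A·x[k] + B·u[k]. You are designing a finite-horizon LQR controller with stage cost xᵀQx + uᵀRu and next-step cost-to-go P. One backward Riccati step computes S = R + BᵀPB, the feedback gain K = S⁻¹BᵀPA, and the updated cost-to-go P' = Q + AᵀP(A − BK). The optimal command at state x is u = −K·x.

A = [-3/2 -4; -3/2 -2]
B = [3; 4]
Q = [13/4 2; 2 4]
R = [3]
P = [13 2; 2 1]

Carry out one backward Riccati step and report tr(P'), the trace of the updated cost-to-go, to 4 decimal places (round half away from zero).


BᵀP = [47.0000 10.0000]
S = R + BᵀPB = [3] + [181.0000] = [184.0000]
BᵀPA = [-85.5000 -208.0000]
K = S⁻¹·BᵀPA = [-0.4647 -1.1304]
A−BK = [-0.1060 -0.6087; 0.3587 2.5217]
AᵀP(A−BK) = [0.7704 2.3478; 2.3478 8.8696]
P' = Q + AᵀP(A−BK) = [4.0204 4.3478; 4.3478 12.8696]
tr(P') = 16.8899

16.8899


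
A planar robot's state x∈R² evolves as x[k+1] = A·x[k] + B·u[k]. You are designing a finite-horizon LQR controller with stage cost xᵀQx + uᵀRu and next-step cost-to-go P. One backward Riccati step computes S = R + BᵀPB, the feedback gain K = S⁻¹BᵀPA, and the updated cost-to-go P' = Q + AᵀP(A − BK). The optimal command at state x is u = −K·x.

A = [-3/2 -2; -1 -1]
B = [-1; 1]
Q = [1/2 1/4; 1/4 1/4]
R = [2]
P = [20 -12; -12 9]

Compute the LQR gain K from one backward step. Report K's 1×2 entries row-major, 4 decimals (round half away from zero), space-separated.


BᵀP = [-32.0000 21.0000]
S = R + BᵀPB = [2] + [53.0000] = [55.0000]
BᵀPA = [27.0000 43.0000]
K = S⁻¹·BᵀPA = [0.4909 0.7818]
A−BK = [-1.0091 -1.2182; -1.4909 -1.7818]
AᵀP(A−BK) = [4.7455 5.8909; 5.8909 7.3818]
P' = Q + AᵀP(A−BK) = [5.2455 6.1409; 6.1409 7.6318]
tr(P') = 12.8773

0.4909 0.7818


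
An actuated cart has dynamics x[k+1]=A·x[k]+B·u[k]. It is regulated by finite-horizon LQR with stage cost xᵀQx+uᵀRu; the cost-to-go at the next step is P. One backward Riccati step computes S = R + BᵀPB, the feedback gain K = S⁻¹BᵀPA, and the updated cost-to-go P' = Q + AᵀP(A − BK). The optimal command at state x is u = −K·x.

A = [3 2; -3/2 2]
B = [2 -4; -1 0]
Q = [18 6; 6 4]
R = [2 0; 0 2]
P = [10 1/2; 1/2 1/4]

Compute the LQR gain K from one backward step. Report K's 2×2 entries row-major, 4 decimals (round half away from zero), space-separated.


0.3866 0.0206 -0.5361 -0.5086

BᵀP = [19.5000 0.7500; -40.0000 -2.0000]
S = R + BᵀPB = [2 0; 0 2] + [38.2500 -78.0000; -78.0000 160.0000] = [40.2500 -78.0000; -78.0000 162.0000]
BᵀPA = [57.3750 40.5000; -117.0000 -84.0000]
K = S⁻¹·BᵀPA = [0.3866 0.0206; -0.5361 -0.5086]
A−BK = [0.0825 -0.0756; -1.1134 2.0206]
AᵀP(A−BK) = [1.1598 0.0619; 0.0619 1.4433]
P' = Q + AᵀP(A−BK) = [19.1598 6.0619; 6.0619 5.4433]
tr(P') = 24.6031


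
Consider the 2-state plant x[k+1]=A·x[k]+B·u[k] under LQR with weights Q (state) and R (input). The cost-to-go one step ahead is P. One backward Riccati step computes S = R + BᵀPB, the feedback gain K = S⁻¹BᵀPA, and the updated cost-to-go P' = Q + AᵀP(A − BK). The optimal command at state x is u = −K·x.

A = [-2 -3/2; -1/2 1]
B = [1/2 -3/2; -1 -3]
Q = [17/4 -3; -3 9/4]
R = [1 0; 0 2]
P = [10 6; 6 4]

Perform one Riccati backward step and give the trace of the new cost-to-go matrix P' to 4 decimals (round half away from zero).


9.3102

BᵀP = [-1.0000 -1.0000; -33.0000 -21.0000]
S = R + BᵀPB = [1 0; 0 2] + [0.5000 4.5000; 4.5000 112.5000] = [1.5000 4.5000; 4.5000 114.5000]
BᵀPA = [2.5000 0.5000; 76.5000 28.5000]
K = S⁻¹·BᵀPA = [-0.3828 -0.4686; 0.6832 0.2673]
A−BK = [-0.7838 -0.8647; 1.1667 1.3333]
AᵀP(A−BK) = [1.6947 1.2211; 1.2211 1.1155]
P' = Q + AᵀP(A−BK) = [5.9447 -1.7789; -1.7789 3.3655]
tr(P') = 9.3102


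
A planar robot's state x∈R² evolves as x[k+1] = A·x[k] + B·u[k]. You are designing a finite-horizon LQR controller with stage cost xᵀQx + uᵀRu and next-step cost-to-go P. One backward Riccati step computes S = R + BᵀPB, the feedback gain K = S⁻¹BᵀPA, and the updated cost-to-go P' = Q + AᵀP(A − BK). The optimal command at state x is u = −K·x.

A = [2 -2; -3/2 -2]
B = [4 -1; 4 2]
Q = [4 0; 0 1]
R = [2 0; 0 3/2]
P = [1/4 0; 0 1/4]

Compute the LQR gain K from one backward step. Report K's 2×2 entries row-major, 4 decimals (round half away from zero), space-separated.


BᵀP = [1.0000 1.0000; -0.2500 0.5000]
S = R + BᵀPB = [2 0; 0 3/2] + [8.0000 1.0000; 1.0000 1.2500] = [10.0000 1.0000; 1.0000 2.7500]
BᵀPA = [0.5000 -4.0000; -1.2500 -0.5000]
K = S⁻¹·BᵀPA = [0.0991 -0.3962; -0.4906 -0.0377]
A−BK = [1.1132 -0.4528; -0.9151 -0.3396]
AᵀP(A−BK) = [0.8998 -0.0991; -0.0991 0.3962]
P' = Q + AᵀP(A−BK) = [4.8998 -0.0991; -0.0991 1.3962]
tr(P') = 6.2960

0.0991 -0.3962 -0.4906 -0.0377


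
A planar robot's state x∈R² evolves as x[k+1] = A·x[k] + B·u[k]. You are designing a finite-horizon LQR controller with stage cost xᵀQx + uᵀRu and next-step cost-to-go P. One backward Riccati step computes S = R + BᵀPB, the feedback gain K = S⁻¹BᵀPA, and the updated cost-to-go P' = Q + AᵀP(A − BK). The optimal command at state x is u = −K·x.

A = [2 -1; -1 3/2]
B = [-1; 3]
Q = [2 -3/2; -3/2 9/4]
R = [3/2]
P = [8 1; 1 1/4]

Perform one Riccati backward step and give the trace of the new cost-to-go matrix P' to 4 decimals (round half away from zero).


17.8098

BᵀP = [-5.0000 -0.2500]
S = R + BᵀPB = [3/2] + [4.2500] = [5.7500]
BᵀPA = [-9.7500 4.6250]
K = S⁻¹·BᵀPA = [-1.6957 0.8043]
A−BK = [0.3043 -0.1957; 4.0870 -0.9130]
AᵀP(A−BK) = [11.7174 -4.5326; -4.5326 1.8424]
P' = Q + AᵀP(A−BK) = [13.7174 -6.0326; -6.0326 4.0924]
tr(P') = 17.8098


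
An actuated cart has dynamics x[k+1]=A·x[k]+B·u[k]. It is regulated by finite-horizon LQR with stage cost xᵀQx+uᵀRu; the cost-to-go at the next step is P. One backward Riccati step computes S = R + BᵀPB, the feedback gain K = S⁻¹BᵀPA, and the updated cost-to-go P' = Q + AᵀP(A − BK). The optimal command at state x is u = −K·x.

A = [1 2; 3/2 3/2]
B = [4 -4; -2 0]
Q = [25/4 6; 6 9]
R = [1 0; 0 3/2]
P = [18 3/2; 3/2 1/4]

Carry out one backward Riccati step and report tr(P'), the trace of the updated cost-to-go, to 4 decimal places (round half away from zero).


BᵀP = [69.0000 5.5000; -72.0000 -6.0000]
S = R + BᵀPB = [1 0; 0 3/2] + [265.0000 -276.0000; -276.0000 288.0000] = [266.0000 -276.0000; -276.0000 289.5000]
BᵀPA = [77.2500 146.2500; -81.0000 -153.0000]
K = S⁻¹·BᵀPA = [0.0095 0.1340; -0.2708 -0.4007]
A−BK = [-0.1209 -0.1390; 1.5190 1.7681]
AᵀP(A−BK) = [0.3990 0.5006; 0.5006 0.6508]
P' = Q + AᵀP(A−BK) = [6.6490 6.5006; 6.5006 9.6508]
tr(P') = 16.2999

16.2999


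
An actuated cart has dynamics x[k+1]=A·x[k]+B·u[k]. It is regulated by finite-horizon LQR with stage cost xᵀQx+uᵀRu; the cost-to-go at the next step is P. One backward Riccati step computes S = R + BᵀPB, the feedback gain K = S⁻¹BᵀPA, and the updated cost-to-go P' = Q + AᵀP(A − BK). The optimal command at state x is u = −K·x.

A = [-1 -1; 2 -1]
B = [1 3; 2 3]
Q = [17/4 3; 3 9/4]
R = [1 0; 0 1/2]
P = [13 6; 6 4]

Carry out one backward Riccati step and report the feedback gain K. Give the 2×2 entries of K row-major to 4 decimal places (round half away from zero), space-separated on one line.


1.0035 -0.0451 -0.4375 -0.3125

BᵀP = [25.0000 14.0000; 57.0000 30.0000]
S = R + BᵀPB = [1 0; 0 1/2] + [53.0000 117.0000; 117.0000 261.0000] = [54.0000 117.0000; 117.0000 261.5000]
BᵀPA = [3.0000 -39.0000; 3.0000 -87.0000]
K = S⁻¹·BᵀPA = [1.0035 -0.0451; -0.4375 -0.3125]
A−BK = [-0.6910 -0.0174; 1.3056 0.0278]
AᵀP(A−BK) = [3.3021 0.0729; 0.0729 0.0521]
P' = Q + AᵀP(A−BK) = [7.5521 3.0729; 3.0729 2.3021]
tr(P') = 9.8542


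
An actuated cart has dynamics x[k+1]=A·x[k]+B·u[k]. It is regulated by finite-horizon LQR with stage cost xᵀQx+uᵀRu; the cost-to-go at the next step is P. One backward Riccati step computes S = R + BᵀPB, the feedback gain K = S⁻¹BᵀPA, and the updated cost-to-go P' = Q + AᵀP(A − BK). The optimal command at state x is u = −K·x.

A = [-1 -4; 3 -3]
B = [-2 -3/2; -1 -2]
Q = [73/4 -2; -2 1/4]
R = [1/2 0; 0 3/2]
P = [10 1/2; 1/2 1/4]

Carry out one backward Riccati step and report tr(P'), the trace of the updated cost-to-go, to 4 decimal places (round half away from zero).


BᵀP = [-20.5000 -1.2500; -16.0000 -1.2500]
S = R + BᵀPB = [1/2 0; 0 3/2] + [42.2500 33.2500; 33.2500 26.5000] = [42.7500 33.2500; 33.2500 28.0000]
BᵀPA = [16.7500 85.7500; 12.2500 67.7500]
K = S⁻¹·BᵀPA = [0.6746 1.6220; -0.3636 0.4935]
A−BK = [-0.1962 -0.0157; 2.9474 -0.3910]
AᵀP(A−BK) = [2.4043 0.0359; 0.0359 1.7276]
P' = Q + AᵀP(A−BK) = [20.6543 -1.9641; -1.9641 1.9776]
tr(P') = 22.6319

22.6319


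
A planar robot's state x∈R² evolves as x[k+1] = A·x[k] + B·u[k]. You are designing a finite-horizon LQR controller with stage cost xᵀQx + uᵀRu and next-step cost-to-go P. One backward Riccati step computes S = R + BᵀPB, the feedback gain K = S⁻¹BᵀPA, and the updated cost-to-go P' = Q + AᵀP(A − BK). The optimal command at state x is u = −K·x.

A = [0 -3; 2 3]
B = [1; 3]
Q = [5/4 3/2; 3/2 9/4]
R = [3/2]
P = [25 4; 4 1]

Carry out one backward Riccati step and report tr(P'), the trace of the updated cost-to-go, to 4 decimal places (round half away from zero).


BᵀP = [37.0000 7.0000]
S = R + BᵀPB = [3/2] + [58.0000] = [59.5000]
BᵀPA = [14.0000 -90.0000]
K = S⁻¹·BᵀPA = [0.2353 -1.5126]
A−BK = [-0.2353 -1.4874; 1.2941 7.5378]
AᵀP(A−BK) = [0.7059 3.1765; 3.1765 25.8655]
P' = Q + AᵀP(A−BK) = [1.9559 4.6765; 4.6765 28.1155]
tr(P') = 30.0714

30.0714


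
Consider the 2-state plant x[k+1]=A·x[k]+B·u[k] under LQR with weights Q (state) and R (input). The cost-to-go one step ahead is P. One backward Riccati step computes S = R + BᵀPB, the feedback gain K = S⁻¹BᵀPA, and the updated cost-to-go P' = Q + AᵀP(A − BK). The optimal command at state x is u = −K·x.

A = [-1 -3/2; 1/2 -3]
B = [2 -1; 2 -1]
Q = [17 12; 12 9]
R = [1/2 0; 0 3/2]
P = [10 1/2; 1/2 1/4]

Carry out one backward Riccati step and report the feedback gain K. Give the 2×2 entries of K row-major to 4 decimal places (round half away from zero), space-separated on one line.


BᵀP = [21.0000 1.5000; -10.5000 -0.7500]
S = R + BᵀPB = [1/2 0; 0 3/2] + [45.0000 -22.5000; -22.5000 11.2500] = [45.5000 -22.5000; -22.5000 12.7500]
BᵀPA = [-20.2500 -36.0000; 10.1250 18.0000]
K = S⁻¹·BᵀPA = [-0.4112 -0.7310; 0.0685 0.1218]
A−BK = [-0.1091 0.0838; 1.3909 -1.4162]
AᵀP(A−BK) = [0.5425 -0.2855; -0.2855 0.7424]
P' = Q + AᵀP(A−BK) = [17.5425 11.7145; 11.7145 9.7424]
tr(P') = 27.2849

-0.4112 -0.7310 0.0685 0.1218


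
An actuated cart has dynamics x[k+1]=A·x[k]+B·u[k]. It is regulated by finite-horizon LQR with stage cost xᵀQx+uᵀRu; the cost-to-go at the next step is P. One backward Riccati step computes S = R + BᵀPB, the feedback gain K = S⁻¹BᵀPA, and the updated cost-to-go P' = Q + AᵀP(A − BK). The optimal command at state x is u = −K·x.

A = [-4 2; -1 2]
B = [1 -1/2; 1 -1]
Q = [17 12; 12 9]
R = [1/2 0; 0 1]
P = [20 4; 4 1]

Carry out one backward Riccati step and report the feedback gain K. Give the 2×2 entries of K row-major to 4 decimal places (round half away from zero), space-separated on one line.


-3.0423 1.6901 0.6620 -0.4789

BᵀP = [24.0000 5.0000; -14.0000 -3.0000]
S = R + BᵀPB = [1/2 0; 0 1] + [29.0000 -17.0000; -17.0000 10.0000] = [29.5000 -17.0000; -17.0000 11.0000]
BᵀPA = [-101.0000 58.0000; 59.0000 -34.0000]
K = S⁻¹·BᵀPA = [-3.0423 1.6901; 0.6620 -0.4789]
A−BK = [-0.6268 0.0704; 2.7042 -0.1690]
AᵀP(A−BK) = [6.6761 -3.0423; -3.0423 1.6901]
P' = Q + AᵀP(A−BK) = [23.6761 8.9577; 8.9577 10.6901]
tr(P') = 34.3662


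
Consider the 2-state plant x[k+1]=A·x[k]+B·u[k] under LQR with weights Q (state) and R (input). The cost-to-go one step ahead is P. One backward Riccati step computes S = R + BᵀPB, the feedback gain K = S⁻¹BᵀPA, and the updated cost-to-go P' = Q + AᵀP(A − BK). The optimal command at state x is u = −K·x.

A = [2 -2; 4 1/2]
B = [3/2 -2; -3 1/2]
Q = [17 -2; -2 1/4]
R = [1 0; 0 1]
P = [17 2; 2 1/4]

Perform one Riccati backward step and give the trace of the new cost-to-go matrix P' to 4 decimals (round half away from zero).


19.6978

BᵀP = [19.5000 2.2500; -33.0000 -3.8750]
S = R + BᵀPB = [1 0; 0 1] + [22.5000 -37.8750; -37.8750 64.0625] = [23.5000 -37.8750; -37.8750 65.0625]
BᵀPA = [48.0000 -37.8750; -81.5000 64.0625]
K = S⁻¹·BᵀPA = [0.3831 -0.4010; -1.0296 0.7512]
A−BK = [-0.6339 0.1039; 5.6642 -1.0786]
AᵀP(A−BK) = [1.6966 -1.0296; -1.0296 0.7512]
P' = Q + AᵀP(A−BK) = [18.6966 -3.0296; -3.0296 1.0012]
tr(P') = 19.6978


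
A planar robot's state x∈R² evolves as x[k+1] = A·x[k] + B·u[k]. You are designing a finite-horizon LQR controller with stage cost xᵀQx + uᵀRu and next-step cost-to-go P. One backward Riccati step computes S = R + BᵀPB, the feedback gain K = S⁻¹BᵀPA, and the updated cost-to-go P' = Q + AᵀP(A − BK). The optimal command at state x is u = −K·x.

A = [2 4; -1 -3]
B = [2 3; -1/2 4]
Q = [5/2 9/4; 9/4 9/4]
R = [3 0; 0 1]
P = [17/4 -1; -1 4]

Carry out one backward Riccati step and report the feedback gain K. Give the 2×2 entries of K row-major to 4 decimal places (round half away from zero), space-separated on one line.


0.9954 2.2612 -0.0814 -0.3643

BᵀP = [9.0000 -4.0000; 8.7500 13.0000]
S = R + BᵀPB = [3 0; 0 1] + [20.0000 11.0000; 11.0000 78.2500] = [23.0000 11.0000; 11.0000 79.2500]
BᵀPA = [22.0000 48.0000; 4.5000 -4.0000]
K = S⁻¹·BᵀPA = [0.9954 2.2612; -0.0814 -0.3643]
A−BK = [0.2533 0.5706; -0.1767 -0.4121]
AᵀP(A−BK) = [3.4664 7.8931; 7.8931 18.0050]
P' = Q + AᵀP(A−BK) = [5.9664 10.1431; 10.1431 20.2550]
tr(P') = 26.2214


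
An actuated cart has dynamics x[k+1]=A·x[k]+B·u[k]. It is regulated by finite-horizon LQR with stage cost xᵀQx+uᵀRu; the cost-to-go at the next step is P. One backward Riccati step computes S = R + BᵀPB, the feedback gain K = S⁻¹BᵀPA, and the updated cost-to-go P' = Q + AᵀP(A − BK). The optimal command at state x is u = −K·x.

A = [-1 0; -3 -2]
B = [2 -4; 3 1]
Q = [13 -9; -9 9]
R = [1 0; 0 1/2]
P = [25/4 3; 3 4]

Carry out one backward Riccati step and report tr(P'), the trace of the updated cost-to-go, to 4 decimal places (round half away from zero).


BᵀP = [21.5000 18.0000; -22.0000 -8.0000]
S = R + BᵀPB = [1 0; 0 1/2] + [97.0000 -68.0000; -68.0000 80.0000] = [98.0000 -68.0000; -68.0000 80.5000]
BᵀPA = [-75.5000 -36.0000; 46.0000 16.0000]
K = S⁻¹·BᵀPA = [-0.9034 -0.5544; -0.1917 -0.2695]
A−BK = [0.0400 0.0306; -0.0979 -0.0674]
AᵀP(A−BK) = [0.8595 0.5436; 0.5436 0.3553]
P' = Q + AᵀP(A−BK) = [13.8595 -8.4564; -8.4564 9.3553]
tr(P') = 23.2147

23.2147


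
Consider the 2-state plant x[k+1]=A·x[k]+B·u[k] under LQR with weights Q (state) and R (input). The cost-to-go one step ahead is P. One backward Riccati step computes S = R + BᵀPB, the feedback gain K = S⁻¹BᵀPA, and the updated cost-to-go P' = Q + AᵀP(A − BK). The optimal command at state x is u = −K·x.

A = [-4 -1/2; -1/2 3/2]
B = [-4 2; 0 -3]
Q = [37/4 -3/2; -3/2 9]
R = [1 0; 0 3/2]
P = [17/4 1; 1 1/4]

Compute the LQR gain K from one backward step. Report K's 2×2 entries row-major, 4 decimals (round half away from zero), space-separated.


BᵀP = [-17.0000 -4.0000; 5.5000 1.2500]
S = R + BᵀPB = [1 0; 0 3/2] + [68.0000 -22.0000; -22.0000 7.2500] = [69.0000 -22.0000; -22.0000 8.7500]
BᵀPA = [70.0000 2.5000; -22.6250 -0.8750]
K = S⁻¹·BᵀPA = [0.9582 0.0219; -0.1764 -0.0449]
A−BK = [0.1858 -0.3225; -1.0292 1.3653]
AᵀP(A−BK) = [0.9940 0.0125; 0.0125 0.0309]
P' = Q + AᵀP(A−BK) = [10.2440 -1.4875; -1.4875 9.0309]
tr(P') = 19.2749

0.9582 0.0219 -0.1764 -0.0449


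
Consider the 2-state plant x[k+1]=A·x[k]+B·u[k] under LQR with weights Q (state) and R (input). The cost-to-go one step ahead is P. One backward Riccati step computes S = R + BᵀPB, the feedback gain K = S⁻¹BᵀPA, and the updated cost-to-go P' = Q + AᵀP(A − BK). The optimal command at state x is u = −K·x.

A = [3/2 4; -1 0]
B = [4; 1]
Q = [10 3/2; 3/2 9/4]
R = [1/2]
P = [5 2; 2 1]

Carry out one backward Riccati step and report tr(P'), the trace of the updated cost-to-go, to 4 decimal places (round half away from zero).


BᵀP = [22.0000 9.0000]
S = R + BᵀPB = [1/2] + [97.0000] = [97.5000]
BᵀPA = [24.0000 88.0000]
K = S⁻¹·BᵀPA = [0.2462 0.9026]
A−BK = [0.5154 0.3897; -1.2462 -0.9026]
AᵀP(A−BK) = [0.3423 0.3385; 0.3385 0.5744]
P' = Q + AᵀP(A−BK) = [10.3423 1.8385; 1.8385 2.8244]
tr(P') = 13.1667

13.1667


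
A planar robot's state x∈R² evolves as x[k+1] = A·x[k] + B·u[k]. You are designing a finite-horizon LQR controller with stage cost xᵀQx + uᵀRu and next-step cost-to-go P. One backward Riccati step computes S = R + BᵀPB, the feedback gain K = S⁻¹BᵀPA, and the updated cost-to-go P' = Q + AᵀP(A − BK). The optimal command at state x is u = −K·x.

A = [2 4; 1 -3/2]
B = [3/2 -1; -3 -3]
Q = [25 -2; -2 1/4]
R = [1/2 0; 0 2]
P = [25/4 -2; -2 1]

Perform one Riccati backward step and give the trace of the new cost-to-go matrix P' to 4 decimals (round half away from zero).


30.2583

BᵀP = [15.3750 -6.0000; -0.2500 -1.0000]
S = R + BᵀPB = [1/2 0; 0 2] + [41.0625 2.6250; 2.6250 3.2500] = [41.5625 2.6250; 2.6250 5.2500]
BᵀPA = [24.7500 70.5000; -1.5000 0.5000]
K = S⁻¹·BᵀPA = [0.6335 1.7453; -0.6025 -0.7774]
A−BK = [0.4472 0.6046; 1.0932 1.4037]
AᵀP(A−BK) = [1.4161 2.1366; 2.1366 3.5921]
P' = Q + AᵀP(A−BK) = [26.4161 0.1366; 0.1366 3.8421]
tr(P') = 30.2583


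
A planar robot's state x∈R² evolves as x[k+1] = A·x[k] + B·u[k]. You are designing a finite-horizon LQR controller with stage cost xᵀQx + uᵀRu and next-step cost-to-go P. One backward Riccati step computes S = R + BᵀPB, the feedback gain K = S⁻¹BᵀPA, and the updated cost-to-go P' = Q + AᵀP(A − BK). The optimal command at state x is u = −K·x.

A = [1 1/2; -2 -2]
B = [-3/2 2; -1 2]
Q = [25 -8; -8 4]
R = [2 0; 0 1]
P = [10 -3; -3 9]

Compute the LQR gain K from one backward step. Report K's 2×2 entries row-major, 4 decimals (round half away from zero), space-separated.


-2.3341 -1.9189 -1.6420 -1.5155

BᵀP = [-12.0000 -4.5000; 14.0000 12.0000]
S = R + BᵀPB = [2 0; 0 1] + [22.5000 -33.0000; -33.0000 52.0000] = [24.5000 -33.0000; -33.0000 53.0000]
BᵀPA = [-3.0000 3.0000; -10.0000 -17.0000]
K = S⁻¹·BᵀPA = [-2.3341 -1.9189; -1.6420 -1.5155]
A−BK = [0.7828 0.6527; -1.0501 -0.8878]
AᵀP(A−BK) = [34.5776 29.0883; 29.0883 24.4928]
P' = Q + AᵀP(A−BK) = [59.5776 21.0883; 21.0883 28.4928]
tr(P') = 88.0704


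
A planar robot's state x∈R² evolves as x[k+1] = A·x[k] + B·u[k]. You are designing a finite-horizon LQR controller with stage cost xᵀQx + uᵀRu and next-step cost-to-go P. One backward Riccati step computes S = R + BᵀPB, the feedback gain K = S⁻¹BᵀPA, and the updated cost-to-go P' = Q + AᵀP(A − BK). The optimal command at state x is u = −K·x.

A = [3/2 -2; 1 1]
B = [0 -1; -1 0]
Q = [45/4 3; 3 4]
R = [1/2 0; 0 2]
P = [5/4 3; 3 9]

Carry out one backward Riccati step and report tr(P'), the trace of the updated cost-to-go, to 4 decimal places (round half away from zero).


17.6814

BᵀP = [-3.0000 -9.0000; -1.2500 -3.0000]
S = R + BᵀPB = [1/2 0; 0 2] + [9.0000 3.0000; 3.0000 1.2500] = [9.5000 3.0000; 3.0000 3.2500]
BᵀPA = [-13.5000 -3.0000; -4.8750 -0.5000]
K = S⁻¹·BᵀPA = [-1.3371 -0.3771; -0.2657 0.1943]
A−BK = [1.2343 -1.8057; -0.3371 0.6229]
AᵀP(A−BK) = [1.4657 -0.3943; -0.3943 0.9657]
P' = Q + AᵀP(A−BK) = [12.7157 2.6057; 2.6057 4.9657]
tr(P') = 17.6814


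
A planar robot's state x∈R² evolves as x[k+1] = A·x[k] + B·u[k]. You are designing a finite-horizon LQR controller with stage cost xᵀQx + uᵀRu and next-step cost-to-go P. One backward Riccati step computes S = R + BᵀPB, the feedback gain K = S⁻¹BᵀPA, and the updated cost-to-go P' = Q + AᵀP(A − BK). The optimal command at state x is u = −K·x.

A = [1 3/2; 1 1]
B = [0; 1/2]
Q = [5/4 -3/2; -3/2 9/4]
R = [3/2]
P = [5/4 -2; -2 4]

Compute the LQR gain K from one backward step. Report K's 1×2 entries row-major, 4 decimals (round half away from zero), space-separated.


BᵀP = [-1.0000 2.0000]
S = R + BᵀPB = [3/2] + [1.0000] = [2.5000]
BᵀPA = [1.0000 0.5000]
K = S⁻¹·BᵀPA = [0.4000 0.2000]
A−BK = [1.0000 1.5000; 0.8000 0.9000]
AᵀP(A−BK) = [0.8500 0.6750; 0.6750 0.7125]
P' = Q + AᵀP(A−BK) = [2.1000 -0.8250; -0.8250 2.9625]
tr(P') = 5.0625

0.4000 0.2000


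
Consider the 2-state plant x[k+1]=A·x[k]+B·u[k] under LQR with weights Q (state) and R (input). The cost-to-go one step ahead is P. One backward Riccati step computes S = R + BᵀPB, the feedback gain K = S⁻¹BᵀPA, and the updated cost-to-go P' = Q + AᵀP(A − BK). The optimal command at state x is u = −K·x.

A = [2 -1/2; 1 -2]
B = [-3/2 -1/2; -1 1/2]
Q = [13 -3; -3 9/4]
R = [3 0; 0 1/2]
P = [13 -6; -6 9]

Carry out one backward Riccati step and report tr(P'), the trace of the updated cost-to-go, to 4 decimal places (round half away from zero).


23.1068

BᵀP = [-13.5000 0.0000; -9.5000 7.5000]
S = R + BᵀPB = [3 0; 0 1/2] + [20.2500 6.7500; 6.7500 8.5000] = [23.2500 6.7500; 6.7500 9.0000]
BᵀPA = [-27.0000 6.7500; -11.5000 -10.2500]
K = S⁻¹·BᵀPA = [-1.0103 0.7938; -0.5200 -1.7342]
A−BK = [0.2245 -0.1764; 0.2497 -0.3391]
AᵀP(A−BK) = [3.7411 -2.5109; -2.5109 4.1157]
P' = Q + AᵀP(A−BK) = [16.7411 -5.5109; -5.5109 6.3657]
tr(P') = 23.1068


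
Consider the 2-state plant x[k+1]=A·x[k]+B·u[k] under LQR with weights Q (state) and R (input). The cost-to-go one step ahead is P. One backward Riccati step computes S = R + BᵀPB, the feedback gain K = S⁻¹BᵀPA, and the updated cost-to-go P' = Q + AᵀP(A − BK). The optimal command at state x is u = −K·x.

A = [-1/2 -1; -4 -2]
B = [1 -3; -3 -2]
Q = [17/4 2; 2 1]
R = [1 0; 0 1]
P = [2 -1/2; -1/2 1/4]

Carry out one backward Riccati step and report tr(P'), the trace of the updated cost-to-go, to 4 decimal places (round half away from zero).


BᵀP = [3.5000 -1.2500; -5.0000 1.0000]
S = R + BᵀPB = [1 0; 0 1] + [7.2500 -8.0000; -8.0000 13.0000] = [8.2500 -8.0000; -8.0000 14.0000]
BᵀPA = [3.2500 -1.0000; -1.5000 3.0000]
K = S⁻¹·BᵀPA = [0.6505 0.1942; 0.2646 0.3252]
A−BK = [-0.3568 -0.2184; -1.5194 -0.7670]
AᵀP(A−BK) = [0.7828 0.3568; 0.3568 0.2184]
P' = Q + AᵀP(A−BK) = [5.0328 2.3568; 2.3568 1.2184]
tr(P') = 6.2512

6.2512


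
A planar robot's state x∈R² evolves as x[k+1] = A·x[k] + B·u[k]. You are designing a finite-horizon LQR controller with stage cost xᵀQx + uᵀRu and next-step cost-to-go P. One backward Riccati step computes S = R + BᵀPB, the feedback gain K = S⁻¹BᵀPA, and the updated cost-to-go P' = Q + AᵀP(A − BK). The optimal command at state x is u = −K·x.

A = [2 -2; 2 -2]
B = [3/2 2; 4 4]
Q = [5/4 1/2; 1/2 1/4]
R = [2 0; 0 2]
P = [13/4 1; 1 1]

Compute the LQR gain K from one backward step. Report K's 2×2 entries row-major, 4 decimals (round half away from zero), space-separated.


0.2275 -0.2275 0.5097 -0.5097

BᵀP = [8.8750 5.5000; 10.5000 6.0000]
S = R + BᵀPB = [2 0; 0 2] + [35.3125 39.7500; 39.7500 45.0000] = [37.3125 39.7500; 39.7500 47.0000]
BᵀPA = [28.7500 -28.7500; 33.0000 -33.0000]
K = S⁻¹·BᵀPA = [0.2275 -0.2275; 0.5097 -0.5097]
A−BK = [0.6393 -0.6393; -0.9489 0.9489]
AᵀP(A−BK) = [1.6386 -1.6386; -1.6386 1.6386]
P' = Q + AᵀP(A−BK) = [2.8886 -1.1386; -1.1386 1.8886]
tr(P') = 4.7772


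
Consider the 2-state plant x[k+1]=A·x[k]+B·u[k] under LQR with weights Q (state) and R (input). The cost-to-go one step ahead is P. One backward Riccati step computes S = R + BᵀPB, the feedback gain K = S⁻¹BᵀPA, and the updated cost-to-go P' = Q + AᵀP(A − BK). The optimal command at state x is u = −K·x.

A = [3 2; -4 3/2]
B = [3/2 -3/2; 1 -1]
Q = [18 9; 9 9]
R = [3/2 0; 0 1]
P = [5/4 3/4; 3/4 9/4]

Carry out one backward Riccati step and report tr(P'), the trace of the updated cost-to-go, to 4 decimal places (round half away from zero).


53.3732

BᵀP = [2.6250 3.3750; -2.6250 -3.3750]
S = R + BᵀPB = [3/2 0; 0 1] + [7.3125 -7.3125; -7.3125 7.3125] = [8.8125 -7.3125; -7.3125 8.3125]
BᵀPA = [-5.6250 10.3125; 5.6250 -10.3125]
K = S⁻¹·BᵀPA = [-0.2844 0.5213; 0.4265 -0.7820]
A−BK = [4.0664 0.0450; -3.2891 0.1967]
AᵀP(A−BK) = [25.2512 -1.2938; -1.2938 1.1220]
P' = Q + AᵀP(A−BK) = [43.2512 7.7062; 7.7062 10.1220]
tr(P') = 53.3732


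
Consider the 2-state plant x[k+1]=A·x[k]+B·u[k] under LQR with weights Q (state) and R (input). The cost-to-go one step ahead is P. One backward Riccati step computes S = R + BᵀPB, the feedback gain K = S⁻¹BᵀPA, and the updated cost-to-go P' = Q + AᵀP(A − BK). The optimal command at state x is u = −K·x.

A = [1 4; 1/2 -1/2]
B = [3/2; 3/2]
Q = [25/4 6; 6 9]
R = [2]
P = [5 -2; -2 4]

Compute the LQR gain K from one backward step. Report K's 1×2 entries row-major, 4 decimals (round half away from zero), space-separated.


BᵀP = [4.5000 3.0000]
S = R + BᵀPB = [2] + [11.2500] = [13.2500]
BᵀPA = [6.0000 16.5000]
K = S⁻¹·BᵀPA = [0.4528 1.2453]
A−BK = [0.3208 2.1321; -0.1792 -2.3679]
AᵀP(A−BK) = [1.2830 8.5283; 8.5283 68.4528]
P' = Q + AᵀP(A−BK) = [7.5330 14.5283; 14.5283 77.4528]
tr(P') = 84.9858

0.4528 1.2453


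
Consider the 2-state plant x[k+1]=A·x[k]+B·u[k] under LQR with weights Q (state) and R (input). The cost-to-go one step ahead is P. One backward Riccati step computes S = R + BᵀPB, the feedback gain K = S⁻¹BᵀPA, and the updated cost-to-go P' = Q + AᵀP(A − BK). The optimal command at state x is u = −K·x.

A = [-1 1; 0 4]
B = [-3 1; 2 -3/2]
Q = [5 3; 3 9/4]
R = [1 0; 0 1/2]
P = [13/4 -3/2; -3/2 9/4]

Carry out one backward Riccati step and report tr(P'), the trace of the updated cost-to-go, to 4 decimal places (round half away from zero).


16.6376

BᵀP = [-12.7500 9.0000; 5.5000 -4.8750]
S = R + BᵀPB = [1 0; 0 1/2] + [56.2500 -26.2500; -26.2500 12.8125] = [57.2500 -26.2500; -26.2500 13.3125]
BᵀPA = [12.7500 23.2500; -5.5000 -14.0000]
K = S⁻¹·BᵀPA = [0.3470 -0.7935; 0.2711 -2.6162]
A−BK = [-0.2301 1.2358; -0.2874 1.6626]
AᵀP(A−BK) = [0.3167 -1.5226; -1.5226 9.0710]
P' = Q + AᵀP(A−BK) = [5.3167 1.4774; 1.4774 11.3210]
tr(P') = 16.6376
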